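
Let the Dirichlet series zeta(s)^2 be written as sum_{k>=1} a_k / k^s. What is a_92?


The Dirichlet convolution of the constant function 1 with itself gives (1 * 1)(k) = sum_{d | k} 1 = d(k), the number of positive divisors of k.
Since zeta(s) = sum_{k>=1} 1/k^s, we have zeta(s)^2 = sum_{k>=1} d(k)/k^s, so a_k = d(k).
For k = 92: the divisors are 1, 2, 4, 23, 46, 92.
Count = 6.

6


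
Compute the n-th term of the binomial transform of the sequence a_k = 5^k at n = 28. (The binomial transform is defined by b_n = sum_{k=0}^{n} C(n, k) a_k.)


With a_k = 5^k, b_n = sum_{k=0}^{n} C(n, k) 5^k = (1 + 5)^n by the binomial theorem.
For n = 28: (1 + 5)^28 = 6^28 = 6140942214464815497216.

6140942214464815497216


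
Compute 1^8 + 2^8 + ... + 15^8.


This power sum has a closed form given by Faulhaber's formula
sum_{k=1}^{m} k^p = (1 / (p + 1)) * sum_{j=0}^{p} C(p + 1, j) B_j m^(p + 1 - j),
but for small m direct computation is fastest:
1 + 256 + 6561 + 65536 + 390625 + 1679616 + 5764801 + 16777216 + 43046721 + 100000000 + 214358881 + 429981696 + 815730721 + 1475789056 + 2562890625 = 5666482312.

5666482312


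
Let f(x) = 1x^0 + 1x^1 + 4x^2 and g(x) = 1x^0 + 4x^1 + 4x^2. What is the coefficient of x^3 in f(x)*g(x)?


Cauchy product at x^3:
1*4 + 4*4
= 20

20


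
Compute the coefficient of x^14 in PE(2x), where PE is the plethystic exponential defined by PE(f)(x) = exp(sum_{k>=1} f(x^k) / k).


With f(x) = 2x, the exponent is sum_{k>=1} 2 x^k / k = 2 * (-ln(1 - x)). Exponentiating:
PE(2x) = exp(-2 ln(1 - x)) = 1/(1 - x)^2.
By the negative binomial expansion, [x^n] 1/(1 - x)^2 = C(n + 1, 1).
For n = 14: C(15, 1) = 15.

15


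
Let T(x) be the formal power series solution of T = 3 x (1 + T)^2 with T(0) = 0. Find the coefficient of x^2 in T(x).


Apply the Lagrange inversion formula: if T = 3 x * phi(T) with phi(t) = (1 + t)^2, then [x^n] T = 3^n * (1/n) [t^(n-1)] phi(t)^n = 3^n * (1/n) [t^(n-1)] (1 + t)^(2n) = 3^n * (1/n) C(2n, n-1).
Using the identity C(2n, n-1) = C(2n, n) * n / (n+1), the unscaled factor equals C(2n, n) / (n+1) = C_n, the n-th Catalan number.
For n = 2: C_2 = C(4, 2) / 3 = 6/3 = 2.
With the 3^2 = 9 factor, the coefficient is 9 * 2 = 18.

18


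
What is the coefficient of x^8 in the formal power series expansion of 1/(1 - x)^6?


The expansion 1/(1 - x)^r = sum_{k>=0} C(k + r - 1, r - 1) x^k follows from the multiset / negative-binomial theorem (or from repeated differentiation of the geometric series).
For r = 6 and k = 8:
C(13, 5) = 6227020800 / (120 * 40320) = 1287.

1287


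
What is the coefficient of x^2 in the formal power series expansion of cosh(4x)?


The Maclaurin series is cosh(t) = sum_{m>=0} t^(2m) / (2m)!, so substituting t = 4x, only even powers of x are nonzero, with coefficient of x^(2m) equal to 4^(2m) / (2m)!.
For x^2 the coefficient is 4^2/2! = 16/2 = 8.

8


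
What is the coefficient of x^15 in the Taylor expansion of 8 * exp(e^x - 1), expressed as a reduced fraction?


exp(e^x - 1) = sum_{k>=0} Bell_k x^k / k!, where Bell_k is the k-th Bell number.
So the coefficient of x^15 is 8 * Bell_15 / 15!.
Computing: Bell_15 = 1382958545 and 15! = 1307674368000, giving
8 * 1382958545/1307674368000 = 276591709/32691859200.

276591709/32691859200


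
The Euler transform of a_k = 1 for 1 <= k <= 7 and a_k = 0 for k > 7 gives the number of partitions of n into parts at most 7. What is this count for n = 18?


Partitions of 18 into parts at most 7:
Using generating function (1-x)^(-1)(1-x^2)^(-1)...(1-x^7)^(-1),
the coefficient of x^18 = 248

248


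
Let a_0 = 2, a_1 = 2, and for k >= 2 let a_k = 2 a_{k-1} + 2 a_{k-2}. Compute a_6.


Iterating the recurrence forward:
a_0 = 2
a_1 = 2
a_2 = 2*2 + 2*2 = 8
a_3 = 2*8 + 2*2 = 20
a_4 = 2*20 + 2*8 = 56
a_5 = 2*56 + 2*20 = 152
a_6 = 2*152 + 2*56 = 416
So a_6 = 416.

416


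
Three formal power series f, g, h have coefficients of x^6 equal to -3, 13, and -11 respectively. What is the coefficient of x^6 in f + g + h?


Series addition is componentwise:
-3 + 13 + -11
= -1

-1


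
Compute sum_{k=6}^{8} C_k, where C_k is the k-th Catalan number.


C_6 through C_8: 132, 429, 1430
Sum = 132 + 429 + 1430
= 1991

1991


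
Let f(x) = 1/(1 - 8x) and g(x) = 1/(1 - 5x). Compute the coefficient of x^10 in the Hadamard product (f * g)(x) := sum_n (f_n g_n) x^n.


f has coefficients f_k = 8^k and g has coefficients g_k = 5^k, so the Hadamard product has coefficient (f*g)_k = 8^k * 5^k = 40^k.
For k = 10: 40^10 = 10485760000000000.

10485760000000000


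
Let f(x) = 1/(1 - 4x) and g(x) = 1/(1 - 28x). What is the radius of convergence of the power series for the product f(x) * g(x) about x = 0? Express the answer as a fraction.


The radius of 1/(1 - 4x) is 1/4 (nearest singularity at x = 1/4), and the radius of 1/(1 - 28x) is 1/28.
The product f(x)*g(x) = 1/((1 - 4x)(1 - 28x)) has singularities at both 1/4 and 1/28, so its radius of convergence is the distance to the nearest one:
min(1/4, 1/28) = 1/28.

1/28


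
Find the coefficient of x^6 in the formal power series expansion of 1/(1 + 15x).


Write 1/(1 + c x) = 1/(1 - (-c) x) and apply the geometric-series identity
1/(1 - y) = sum_{k>=0} y^k to get 1/(1 + c x) = sum_{k>=0} (-c)^k x^k.
So the coefficient of x^k is (-c)^k = (-1)^k * c^k.
Here c = 15 and k = 6:
(-15)^6 = 1 * 11390625 = 11390625

11390625


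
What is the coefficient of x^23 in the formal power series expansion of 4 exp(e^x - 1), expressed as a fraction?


exp(e^x - 1) is the exponential generating function for the Bell numbers Bell_k: exp(e^x - 1) = sum_{k>=0} Bell_k x^k / k!.
So the coefficient of x^23 in 4 exp(e^x - 1) is 4 Bell_23 / 23!.
Computing: Bell_23 = 44152005855084346 and 23! = 25852016738884976640000, giving
4 * 44152005855084346/25852016738884976640000 = 22076002927542173/3231502092360622080000.

22076002927542173/3231502092360622080000


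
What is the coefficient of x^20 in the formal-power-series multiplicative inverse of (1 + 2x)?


The inverse is 1/(1 + 2x). Apply the geometric identity 1/(1 - y) = sum_{k>=0} y^k with y = -2x:
1/(1 + 2x) = sum_{k>=0} (-2)^k x^k.
So the coefficient of x^20 is (-2)^20 = 1048576.

1048576


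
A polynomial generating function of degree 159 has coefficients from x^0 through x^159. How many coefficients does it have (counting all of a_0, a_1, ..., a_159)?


A polynomial of degree 159 takes the form a_0 + a_1 x + ... + a_159 x^159.
The number of coefficients is 159 + 1 = 160.

160


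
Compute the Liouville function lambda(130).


The Liouville function is lambda(k) = (-1)^Omega(k), where Omega(k) counts the prime factors of k with multiplicity.
Factoring: 130 = 2 * 5 * 13, so Omega(130) = 3.
lambda(130) = (-1)^3 = -1.

-1


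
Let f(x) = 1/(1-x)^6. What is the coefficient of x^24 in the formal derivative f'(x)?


Differentiate: d/dx [ 1/(1-x)^r ] = r / (1-x)^(r+1).
Here r = 6, so f'(x) = 6 / (1-x)^7.
The expansion of 1/(1-x)^(r+1) has coefficient of x^n equal to C(n+r, r).
So the coefficient of x^24 in f'(x) is
6 * C(30, 6) = 6 * 593775 = 3562650

3562650


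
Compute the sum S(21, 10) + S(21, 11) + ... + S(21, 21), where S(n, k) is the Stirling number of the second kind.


By definition, S(n, k) counts partitions of an n-set into exactly k nonempty blocks.
Computing row n = 21 for k = 10..21:
S(21, k): 71187132291275, 26826851689001, 6833042030178, 1204909218331, 149304004500, 13087462580, 809944464, 34952799, 1023435, 19285, 210, 1
Sum = 106215172636059.

106215172636059


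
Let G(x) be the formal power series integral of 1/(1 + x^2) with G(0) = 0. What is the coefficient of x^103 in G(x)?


1/(1 + x^2) = sum_{j>=0} (-1)^j x^(2j). Integrating termwise with G(0) = 0:
G(x) = sum_{j>=0} (-1)^j x^(2j+1) / (2j+1) = arctan(x).
Only odd powers are nonzero. For x^103 write 103 = 2*51 + 1, giving
(-1)^51 / 103 = -1/103 = -1/103.

-1/103


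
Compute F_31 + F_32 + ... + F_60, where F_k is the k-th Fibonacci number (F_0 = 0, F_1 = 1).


Use the identity sum_{k=0}^{N} F_k = F_{N+2} - 1 (which follows from F_{k+2} - F_{k+1} = F_k). Then
sum_{k=31}^{60} F_k = (F_{62} - 1) - (F_{32} - 1) = F_{62} - F_{32}.
Computing: F_{62} = 4052739537881, F_{32} = 2178309, so
Sum = 4052739537881 - 2178309 = 4052737359572.

4052737359572


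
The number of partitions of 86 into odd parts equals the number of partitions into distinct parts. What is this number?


Computing partitions of 86 into odd parts (1, 3, 5, ...):
Using the generating function prod_{k>=0} 1/(1-x^(2k+1)),
the count is 133184

133184


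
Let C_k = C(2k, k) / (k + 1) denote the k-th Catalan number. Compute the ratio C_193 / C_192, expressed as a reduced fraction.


Using C_k = (2k)! / (k! (k+1)!), the ratio C_{k+1}/C_k simplifies to
C_{k+1}/C_k = [(2k+2)! / ((k+1)! (k+2)!)] * [k! (k+1)! / (2k)!]
 = (2k+2)(2k+1) / ((k+1)(k+2)) = 2(2k+1) / (k+2).
For k = 192: 2(2*192 + 1) / (192 + 2) = 770/194 = 385/97.

385/97


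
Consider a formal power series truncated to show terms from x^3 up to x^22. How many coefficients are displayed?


From x^3 to x^22 inclusive, the count is 22 - 3 + 1 = 20.

20


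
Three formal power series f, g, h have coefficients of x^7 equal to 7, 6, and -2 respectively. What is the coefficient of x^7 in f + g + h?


Series addition is componentwise:
7 + 6 + -2
= 11

11


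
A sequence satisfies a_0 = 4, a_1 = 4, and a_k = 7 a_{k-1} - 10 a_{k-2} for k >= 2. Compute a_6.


The characteristic equation is t^2 - 7 t + 10 = 0, with roots r_1 = 5 and r_2 = 2 (so c_1 = r_1 + r_2, c_2 = -r_1 r_2 as required).
One can use the closed form a_n = A r_1^n + B r_2^n, but direct iteration is more reliable:
a_0 = 4, a_1 = 4, a_2 = -12, a_3 = -124, a_4 = -748, a_5 = -3996, a_6 = -20492.
So a_6 = -20492.

-20492


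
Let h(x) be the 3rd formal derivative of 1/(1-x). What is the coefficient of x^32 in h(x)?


Differentiating 3 times: d^3/dx^3 [1/(1-x)] = 3!/(1-x)^4.
The expansion 1/(1-x)^4 = sum_{k>=0} C(k+3, 3) x^k, so the coefficient of x^n in 3!/(1-x)^4 is 3! * C(n+3, 3).
For n = 32: 6 * C(35, 3) = 6 * 6545 = 39270

39270


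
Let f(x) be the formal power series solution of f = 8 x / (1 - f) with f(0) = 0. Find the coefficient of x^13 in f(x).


Apply Lagrange inversion: f = 8 x * phi(f) with phi(t) = 1/(1 - t), so
[x^n] f = 8^n * (1/n) [t^(n-1)] phi(t)^n = 8^n * (1/n) [t^(n-1)] (1 - t)^(-n) = 8^n * (1/n) C(2n - 2, n - 1) = 8^n * C_{n-1}.
For n = 13: C_12 = C(24, 12) / 13 = 2704156/13 = 208012.
With the 8^13 = 549755813888 factor, the coefficient is 549755813888 * 208012 = 114355806358470656.

114355806358470656


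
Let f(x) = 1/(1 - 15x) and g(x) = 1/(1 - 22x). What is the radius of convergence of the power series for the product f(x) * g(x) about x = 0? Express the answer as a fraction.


The radius of 1/(1 - 15x) is 1/15 (nearest singularity at x = 1/15), and the radius of 1/(1 - 22x) is 1/22.
The product f(x)*g(x) = 1/((1 - 15x)(1 - 22x)) has singularities at both 1/15 and 1/22, so its radius of convergence is the distance to the nearest one:
min(1/15, 1/22) = 1/22.

1/22


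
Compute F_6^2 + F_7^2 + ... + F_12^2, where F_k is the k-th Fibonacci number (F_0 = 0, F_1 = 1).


There is a standard identity sum_{k=0}^{N} F_k^2 = F_N * F_{N+1} (proved inductively from the telescoping relation F_k^2 = F_k F_{k+1} - F_{k-1} F_k). Then
sum_{k=6}^{12} F_k^2 = F_12 F_13 - F_5 F_6.
Computing: F_12 = 144, F_13 = 233, F_5 = 5, F_6 = 8.
Sum = 144 * 233 - 5 * 8 = 33512.

33512


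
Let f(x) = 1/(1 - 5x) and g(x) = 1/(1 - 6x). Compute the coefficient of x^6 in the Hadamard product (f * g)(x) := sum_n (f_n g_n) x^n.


f has coefficients f_k = 5^k and g has coefficients g_k = 6^k, so the Hadamard product has coefficient (f*g)_k = 5^k * 6^k = 30^k.
For k = 6: 30^6 = 729000000.

729000000


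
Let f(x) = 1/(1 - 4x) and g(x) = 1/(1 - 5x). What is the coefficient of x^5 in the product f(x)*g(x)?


The coefficient of x^n in f*g is the Cauchy product: sum_{k=0}^{n} a^k * b^(n-k).
With a=4, b=5, n=5:
sum_{k=0}^{5} 4^k * 5^(5-k)
= 11529

11529


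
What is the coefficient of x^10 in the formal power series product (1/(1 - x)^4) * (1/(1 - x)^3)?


Combine the factors: (1/(1 - x)^4) * (1/(1 - x)^3) = 1/(1 - x)^7.
Then use 1/(1 - x)^r = sum_{k>=0} C(k + r - 1, r - 1) x^k with r = 7 and k = 10:
C(16, 6) = 8008.

8008


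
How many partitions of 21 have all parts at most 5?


Using the generating function (1-x)^(-1)(1-x^2)^(-1)...(1-x^5)^(-1),
the coefficient of x^21 counts these restricted partitions.
Result = 221

221


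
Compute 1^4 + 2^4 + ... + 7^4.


This power sum has a closed form given by Faulhaber's formula
sum_{k=1}^{m} k^p = (1 / (p + 1)) * sum_{j=0}^{p} C(p + 1, j) B_j m^(p + 1 - j),
but for small m direct computation is fastest:
1 + 16 + 81 + 256 + 625 + 1296 + 2401 = 4676.

4676


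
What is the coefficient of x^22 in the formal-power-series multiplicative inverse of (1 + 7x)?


The inverse is 1/(1 + 7x). Apply the geometric identity 1/(1 - y) = sum_{k>=0} y^k with y = -7x:
1/(1 + 7x) = sum_{k>=0} (-7)^k x^k.
So the coefficient of x^22 is (-7)^22 = 3909821048582988049.

3909821048582988049


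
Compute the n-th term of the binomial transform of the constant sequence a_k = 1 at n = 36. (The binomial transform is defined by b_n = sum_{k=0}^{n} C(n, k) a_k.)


With a_k = 1 for all k, b_n = sum_{k=0}^{n} C(n, k) = 2^n by the binomial theorem.
For n = 36: 2^36 = 68719476736.

68719476736


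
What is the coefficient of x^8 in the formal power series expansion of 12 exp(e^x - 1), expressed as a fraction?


exp(e^x - 1) is the exponential generating function for the Bell numbers Bell_k: exp(e^x - 1) = sum_{k>=0} Bell_k x^k / k!.
So the coefficient of x^8 in 12 exp(e^x - 1) is 12 Bell_8 / 8!.
Computing: Bell_8 = 4140 and 8! = 40320, giving
12 * 4140/40320 = 69/56.

69/56


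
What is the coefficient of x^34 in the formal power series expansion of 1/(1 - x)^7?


The negative binomial / multiset identity is
1/(1 - x)^r = sum_{k>=0} C(k + r - 1, r - 1) x^k.
Here r = 7 and k = 34, so the coefficient is
C(34 + 6, 6) = C(40, 6)
= 3838380

3838380


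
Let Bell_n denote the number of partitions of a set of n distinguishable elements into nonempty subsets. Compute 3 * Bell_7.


Bell_7 can be computed from the Bell triangle or from Dobinski's identity Bell_n = (1/e) * sum_{k>=0} k^n / k!.
Computing Bell_7 = 877.
Then 3 * 877 = 2631.

2631


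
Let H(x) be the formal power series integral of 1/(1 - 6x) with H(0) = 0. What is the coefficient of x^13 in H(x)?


1/(1 - 6x) = sum_{k>=0} 6^k x^k. Integrating termwise with H(0) = 0:
H(x) = sum_{k>=0} 6^k x^(k+1) / (k+1) = sum_{m>=1} 6^(m-1) x^m / m.
For m = 13: 6^12/13 = 2176782336/13 = 2176782336/13.

2176782336/13


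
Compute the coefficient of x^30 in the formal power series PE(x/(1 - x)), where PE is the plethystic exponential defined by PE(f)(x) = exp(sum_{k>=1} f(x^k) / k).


For f(x) = x/(1 - x) we have
sum_{k>=1} f(x^k) / k = sum_{k>=1} (1/k) * x^k / (1 - x^k) = sum_{k, m >= 1} x^(k m) / k,
which after exponentiating simplifies to
PE(x/(1 - x)) = prod_{k>=1} 1 / (1 - x^k).
This is the generating function for the partition function p(n), so the coefficient of x^30 is p(30).
Computing p(30) by dynamic programming over parts 1, 2, ..., 30: p(30) = 5604.

5604


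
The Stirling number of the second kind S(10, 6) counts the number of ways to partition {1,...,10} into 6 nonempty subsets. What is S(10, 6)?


Using the explicit formula S(n,k) = (1/k!) sum_{j=0}^{k} (-1)^(k-j) C(k,j) j^n:
S(10, 6) = 22827
Equivalently, S(n,k) is n! times the coefficient of x^n in the EGF (e^x - 1)^k / k!.

22827


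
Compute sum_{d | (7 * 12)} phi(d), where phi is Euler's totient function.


First, 7 * 12 = 84. One classical identity is sum_{d | n} phi(d) = n (each k in [1, n] has a unique gcd with n, and among the k's with gcd(k, n) = n/d there are phi(d) of them). So the sum equals 84. We also verify directly:
Divisors of 84: 1, 2, 3, 4, 6, 7, 12, 14, 21, 28, 42, 84.
phi values: 1, 1, 2, 2, 2, 6, 4, 6, 12, 12, 12, 24.
Sum = 84.

84


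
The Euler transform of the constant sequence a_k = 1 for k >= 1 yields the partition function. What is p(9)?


The Euler transform converts the sequence a_k = 1 into the number of integer partitions.
Using the recurrence or dynamic programming:
p(9) = 30

30


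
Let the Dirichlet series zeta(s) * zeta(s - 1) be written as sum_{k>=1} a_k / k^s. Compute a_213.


Convolution gives a_k = sum_{d | k} d * 1 = sum_{d | k} d = sigma(k), the sum of positive divisors of k.
For k = 213, the divisors are 1, 3, 71, 213, so
sigma(213) = 1 + 3 + 71 + 213 = 288.

288


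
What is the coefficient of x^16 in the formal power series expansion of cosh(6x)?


The Maclaurin series is cosh(t) = sum_{m>=0} t^(2m) / (2m)!, so substituting t = 6x, only even powers of x are nonzero, with coefficient of x^(2m) equal to 6^(2m) / (2m)!.
For x^16 the coefficient is 6^16/16! = 2821109907456/20922789888000 = 118098/875875.

118098/875875


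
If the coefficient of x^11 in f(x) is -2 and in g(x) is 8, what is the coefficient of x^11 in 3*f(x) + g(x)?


Scalar multiplication scales coefficients: 3 * -2 = -6.
Then add the g coefficient: -6 + 8
= 2

2


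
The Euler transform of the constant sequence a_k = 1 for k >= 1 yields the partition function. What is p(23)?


The Euler transform converts the sequence a_k = 1 into the number of integer partitions.
Using the recurrence or dynamic programming:
p(23) = 1255

1255


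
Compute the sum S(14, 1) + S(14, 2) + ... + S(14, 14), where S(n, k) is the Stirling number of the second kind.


By definition, S(n, k) counts partitions of an n-set into exactly k nonempty blocks.
Computing row n = 14 for k = 1..14:
S(14, k): 1, 8191, 788970, 10391745, 40075035, 63436373, 49329280, 20912320, 5135130, 752752, 66066, 3367, 91, 1
Sum = 190899322. (This equals Bell_14 since the sum runs over all k.)

190899322


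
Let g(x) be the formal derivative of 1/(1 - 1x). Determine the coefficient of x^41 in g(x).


Differentiate termwise: d/dx sum_{k>=0} 1^k x^k = sum_{k>=1} k 1^k x^(k-1) = sum_{j>=0} (j+1) 1^(j+1) x^j.
Equivalently, d/dx [1/(1 - 1x)] = 1/(1 - 1x)^2.
For j = 41: 42 * 1^42 = 42 * 1 = 42.

42


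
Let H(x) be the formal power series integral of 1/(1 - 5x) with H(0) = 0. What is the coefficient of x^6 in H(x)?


1/(1 - 5x) = sum_{k>=0} 5^k x^k. Integrating termwise with H(0) = 0:
H(x) = sum_{k>=0} 5^k x^(k+1) / (k+1) = sum_{m>=1} 5^(m-1) x^m / m.
For m = 6: 5^5/6 = 3125/6 = 3125/6.

3125/6


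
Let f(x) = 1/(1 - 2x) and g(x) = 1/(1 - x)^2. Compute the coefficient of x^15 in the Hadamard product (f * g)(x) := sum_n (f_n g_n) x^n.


f has coefficients f_k = 2^k. For g = 1/(1 - x)^2 the coefficient is g_k = C(k + 1, 1) = k + 1. The Hadamard coefficient is (f * g)_k = 2^k * (k + 1).
For k = 15: 2^15 * 16 = 32768 * 16 = 524288.

524288


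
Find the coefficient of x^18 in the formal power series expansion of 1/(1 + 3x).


Write 1/(1 + c x) = 1/(1 - (-c) x) and apply the geometric-series identity
1/(1 - y) = sum_{k>=0} y^k to get 1/(1 + c x) = sum_{k>=0} (-c)^k x^k.
So the coefficient of x^k is (-c)^k = (-1)^k * c^k.
Here c = 3 and k = 18:
(-3)^18 = 1 * 387420489 = 387420489

387420489


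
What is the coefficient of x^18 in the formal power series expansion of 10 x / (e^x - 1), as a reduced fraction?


The exponential generating function for Bernoulli numbers is
x / (e^x - 1) = sum_{k>=0} B_k x^k / k!.
So the coefficient of x^18 in 10 x / (e^x - 1) is 10 B_18 / 18!.
Computing: B_18 = 43867/798, 18! = 6402373705728000, giving
10 * 43867/798 / 6402373705728000 = 43867/510909421717094400.

43867/510909421717094400


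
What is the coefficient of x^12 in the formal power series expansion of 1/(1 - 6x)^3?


The general identity 1/(1 - c x)^r = sum_{k>=0} c^k C(k + r - 1, r - 1) x^k follows by substituting y = c x into 1/(1 - y)^r = sum_{k>=0} C(k + r - 1, r - 1) y^k.
For c = 6, r = 3, k = 12:
6^12 * C(14, 2) = 2176782336 * 91 = 198087192576.

198087192576


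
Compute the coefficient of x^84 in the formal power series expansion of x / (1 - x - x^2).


Let f(x) = sum_{k>=0} a_k x^k. Multiplying f(x) * (1 - x - x^2) = x and matching coefficients gives a_0 = 0, a_1 = 1, and a_k = a_{k-1} + a_{k-2} for k >= 2. These are the Fibonacci numbers F_k.
Iterating from F_0 = 0, F_1 = 1:
F_0=0, F_1=1, F_2=1, F_3=2, F_4=3, F_5=5, F_6=8, F_7=13, F_8=21, F_9=34, ...
F_84 = 160500643816367088.

160500643816367088


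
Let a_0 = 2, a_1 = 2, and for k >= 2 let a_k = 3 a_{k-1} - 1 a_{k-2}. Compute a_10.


Iterating the recurrence forward:
a_0 = 2
a_1 = 2
a_2 = 3*2 - 1*2 = 4
a_3 = 3*4 - 1*2 = 10
a_4 = 3*10 - 1*4 = 26
a_5 = 3*26 - 1*10 = 68
a_6 = 3*68 - 1*26 = 178
a_7 = 3*178 - 1*68 = 466
a_8 = 3*466 - 1*178 = 1220
a_9 = 3*1220 - 1*466 = 3194
a_10 = 3*3194 - 1*1220 = 8362
So a_10 = 8362.

8362


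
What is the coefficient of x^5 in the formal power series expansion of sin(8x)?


The Maclaurin series is sin(t) = sum_{k>=0} (-1)^k t^(2k+1) / (2k+1)!, so substituting t = 8x, only odd powers of x are nonzero, with coefficient of x^(2k+1) equal to (-1)^k 8^(2k+1) / (2k+1)!.
Write 5 = 2*2 + 1, giving the coefficient (-1)^2 * 8^5 / 5! = 32768/120 = 4096/15.

4096/15


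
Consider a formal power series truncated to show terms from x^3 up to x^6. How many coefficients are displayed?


From x^3 to x^6 inclusive, the count is 6 - 3 + 1 = 4.

4


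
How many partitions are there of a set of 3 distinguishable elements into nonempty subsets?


Bell_3 can be computed from the Bell triangle or from Dobinski's identity Bell_n = (1/e) * sum_{k>=0} k^n / k!.
Computing Bell_3 = 5.

5


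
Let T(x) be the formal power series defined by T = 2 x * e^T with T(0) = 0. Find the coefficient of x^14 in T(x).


Apply the Lagrange inversion formula: if T = 2 x * phi(T) with phi(t) = e^t, then
[x^n] T = 2^n * (1/n) [t^(n-1)] phi(t)^n = 2^n * (1/n) [t^(n-1)] e^(n t) = 2^n * (1/n) * n^(n-1) / (n-1)! = 2^n * n^(n-1) / n!.
When c = 1 this is the Cayley count of rooted labeled trees on n vertices, divided by n!.
For n = 14: 2^14 * 14^13 / 14! = 16384 * 793714773254144/87178291200 = 129586085429248/868725.

129586085429248/868725


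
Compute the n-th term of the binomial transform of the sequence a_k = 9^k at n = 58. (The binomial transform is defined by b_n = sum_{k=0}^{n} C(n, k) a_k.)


With a_k = 9^k, b_n = sum_{k=0}^{n} C(n, k) 9^k = (1 + 9)^n by the binomial theorem.
For n = 58: (1 + 9)^58 = 10^58 = 10000000000000000000000000000000000000000000000000000000000.

10000000000000000000000000000000000000000000000000000000000


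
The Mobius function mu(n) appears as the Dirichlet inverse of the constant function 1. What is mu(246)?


246 = 2 * 3 * 41 (all distinct primes).
mu(246) = (-1)^3 = -1

-1


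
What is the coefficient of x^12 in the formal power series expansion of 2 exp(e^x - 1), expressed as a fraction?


exp(e^x - 1) is the exponential generating function for the Bell numbers Bell_k: exp(e^x - 1) = sum_{k>=0} Bell_k x^k / k!.
So the coefficient of x^12 in 2 exp(e^x - 1) is 2 Bell_12 / 12!.
Computing: Bell_12 = 4213597 and 12! = 479001600, giving
2 * 4213597/479001600 = 4213597/239500800.

4213597/239500800


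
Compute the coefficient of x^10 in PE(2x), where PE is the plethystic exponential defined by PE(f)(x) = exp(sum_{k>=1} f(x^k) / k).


With f(x) = 2x, the exponent is sum_{k>=1} 2 x^k / k = 2 * (-ln(1 - x)). Exponentiating:
PE(2x) = exp(-2 ln(1 - x)) = 1/(1 - x)^2.
By the negative binomial expansion, [x^n] 1/(1 - x)^2 = C(n + 1, 1).
For n = 10: C(11, 1) = 11.

11


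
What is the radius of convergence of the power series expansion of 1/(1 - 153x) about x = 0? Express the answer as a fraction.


Expanding 1/(1 - 153x) = sum_{k>=0} 153^k x^k, the series converges when |153x| < 1, i.e., |x| < 1/153.
So the radius of convergence is 1/153 = 1/153.

1/153


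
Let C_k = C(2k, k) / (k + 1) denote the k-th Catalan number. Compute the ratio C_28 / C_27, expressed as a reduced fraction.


Using C_k = (2k)! / (k! (k+1)!), the ratio C_{k+1}/C_k simplifies to
C_{k+1}/C_k = [(2k+2)! / ((k+1)! (k+2)!)] * [k! (k+1)! / (2k)!]
 = (2k+2)(2k+1) / ((k+1)(k+2)) = 2(2k+1) / (k+2).
For k = 27: 2(2*27 + 1) / (27 + 2) = 110/29 = 110/29.

110/29


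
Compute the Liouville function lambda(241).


The Liouville function is lambda(k) = (-1)^Omega(k), where Omega(k) counts the prime factors of k with multiplicity.
Factoring: 241 = 241, so Omega(241) = 1.
lambda(241) = (-1)^1 = -1.

-1


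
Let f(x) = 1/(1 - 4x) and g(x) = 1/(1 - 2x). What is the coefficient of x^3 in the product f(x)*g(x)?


The coefficient of x^n in f*g is the Cauchy product: sum_{k=0}^{n} a^k * b^(n-k).
With a=4, b=2, n=3:
sum_{k=0}^{3} 4^k * 2^(3-k)
= 120

120


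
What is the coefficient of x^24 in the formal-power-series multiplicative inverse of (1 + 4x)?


The inverse is 1/(1 + 4x). Apply the geometric identity 1/(1 - y) = sum_{k>=0} y^k with y = -4x:
1/(1 + 4x) = sum_{k>=0} (-4)^k x^k.
So the coefficient of x^24 is (-4)^24 = 281474976710656.

281474976710656


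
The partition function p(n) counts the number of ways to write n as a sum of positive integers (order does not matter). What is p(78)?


Using the generating function prod_{k>=1} 1/(1-x^k), we compute p(78).
By dynamic programming over parts 1 through 78:
p(78) = 12132164

12132164


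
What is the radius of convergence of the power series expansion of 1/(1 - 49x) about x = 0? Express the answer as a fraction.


Expanding 1/(1 - 49x) = sum_{k>=0} 49^k x^k, the series converges when |49x| < 1, i.e., |x| < 1/49.
So the radius of convergence is 1/49 = 1/49.

1/49


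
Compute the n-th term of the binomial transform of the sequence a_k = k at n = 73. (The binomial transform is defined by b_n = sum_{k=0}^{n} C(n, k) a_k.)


With a_k = k, b_n = sum_{k=0}^{n} C(n, k) k. Using k * C(n, k) = n * C(n-1, k-1) gives b_n = n * sum_{k>=1} C(n-1, k-1) = n * 2^(n-1).
For n = 73: 73 * 2^72 = 73 * 4722366482869645213696 = 344732753249484100599808.

344732753249484100599808


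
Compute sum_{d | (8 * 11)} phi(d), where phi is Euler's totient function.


First, 8 * 11 = 88. One classical identity is sum_{d | n} phi(d) = n (each k in [1, n] has a unique gcd with n, and among the k's with gcd(k, n) = n/d there are phi(d) of them). So the sum equals 88. We also verify directly:
Divisors of 88: 1, 2, 4, 8, 11, 22, 44, 88.
phi values: 1, 1, 2, 4, 10, 10, 20, 40.
Sum = 88.

88


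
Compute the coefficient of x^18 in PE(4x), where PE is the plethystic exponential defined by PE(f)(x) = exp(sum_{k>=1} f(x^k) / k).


With f(x) = 4x, the exponent is sum_{k>=1} 4 x^k / k = 4 * (-ln(1 - x)). Exponentiating:
PE(4x) = exp(-4 ln(1 - x)) = 1/(1 - x)^4.
By the negative binomial expansion, [x^n] 1/(1 - x)^4 = C(n + 3, 3).
For n = 18: C(21, 3) = 1330.

1330


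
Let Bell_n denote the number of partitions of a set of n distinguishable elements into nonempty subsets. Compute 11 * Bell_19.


Bell_19 can be computed from the Bell triangle or from Dobinski's identity Bell_n = (1/e) * sum_{k>=0} k^n / k!.
Computing Bell_19 = 5832742205057.
Then 11 * 5832742205057 = 64160164255627.

64160164255627


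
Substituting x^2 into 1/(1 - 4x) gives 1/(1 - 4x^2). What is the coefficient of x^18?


The coefficient of x^(2m) in 1/(1 - 4x^2) is 4^m.
With n = 18 = 2*9, the coefficient is 4^9 = 262144.

262144


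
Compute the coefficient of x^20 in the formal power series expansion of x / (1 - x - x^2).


Let f(x) = sum_{k>=0} a_k x^k. Multiplying f(x) * (1 - x - x^2) = x and matching coefficients gives a_0 = 0, a_1 = 1, and a_k = a_{k-1} + a_{k-2} for k >= 2. These are the Fibonacci numbers F_k.
Iterating from F_0 = 0, F_1 = 1:
F_0=0, F_1=1, F_2=1, F_3=2, F_4=3, F_5=5, F_6=8, F_7=13, F_8=21, F_9=34, ...
F_20 = 6765.

6765


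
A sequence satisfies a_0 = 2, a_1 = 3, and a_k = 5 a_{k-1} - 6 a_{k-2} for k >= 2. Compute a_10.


The characteristic equation is t^2 - 5 t + 6 = 0, with roots r_1 = 3 and r_2 = 2 (so c_1 = r_1 + r_2, c_2 = -r_1 r_2 as required).
One can use the closed form a_n = A r_1^n + B r_2^n, but direct iteration is more reliable:
a_0 = 2, a_1 = 3, a_2 = 3, a_3 = -3, a_4 = -33, a_5 = -147, a_6 = -537, a_7 = -1803, a_8 = -5793, a_9 = -18147, a_10 = -55977.
So a_10 = -55977.

-55977


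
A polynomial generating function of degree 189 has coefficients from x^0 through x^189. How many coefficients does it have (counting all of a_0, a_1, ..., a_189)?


A polynomial of degree 189 takes the form a_0 + a_1 x + ... + a_189 x^189.
The number of coefficients is 189 + 1 = 190.

190


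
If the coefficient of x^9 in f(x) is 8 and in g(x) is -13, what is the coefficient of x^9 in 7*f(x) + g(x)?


Scalar multiplication scales coefficients: 7 * 8 = 56.
Then add the g coefficient: 56 + -13
= 43

43


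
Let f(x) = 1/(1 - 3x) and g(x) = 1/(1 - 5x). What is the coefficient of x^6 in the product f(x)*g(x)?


The coefficient of x^n in f*g is the Cauchy product: sum_{k=0}^{n} a^k * b^(n-k).
With a=3, b=5, n=6:
sum_{k=0}^{6} 3^k * 5^(6-k)
= 37969

37969


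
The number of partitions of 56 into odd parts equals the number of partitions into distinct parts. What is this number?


Computing partitions of 56 into odd parts (1, 3, 5, ...):
Using the generating function prod_{k>=0} 1/(1-x^(2k+1)),
the count is 7108

7108


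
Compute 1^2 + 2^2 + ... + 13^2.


This power sum has a closed form given by Faulhaber's formula
sum_{k=1}^{m} k^p = (1 / (p + 1)) * sum_{j=0}^{p} C(p + 1, j) B_j m^(p + 1 - j),
but for small m direct computation is fastest:
1 + 4 + 9 + 16 + 25 + 36 + 49 + 64 + 81 + 100 + 121 + 144 + 169 = 819.

819


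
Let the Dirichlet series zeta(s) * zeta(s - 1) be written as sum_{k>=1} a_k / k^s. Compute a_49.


Convolution gives a_k = sum_{d | k} d * 1 = sum_{d | k} d = sigma(k), the sum of positive divisors of k.
For k = 49, the divisors are 1, 7, 49, so
sigma(49) = 1 + 7 + 49 = 57.

57


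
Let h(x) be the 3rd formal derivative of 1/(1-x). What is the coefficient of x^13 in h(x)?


Differentiating 3 times: d^3/dx^3 [1/(1-x)] = 3!/(1-x)^4.
The expansion 1/(1-x)^4 = sum_{k>=0} C(k+3, 3) x^k, so the coefficient of x^n in 3!/(1-x)^4 is 3! * C(n+3, 3).
For n = 13: 6 * C(16, 3) = 6 * 560 = 3360

3360


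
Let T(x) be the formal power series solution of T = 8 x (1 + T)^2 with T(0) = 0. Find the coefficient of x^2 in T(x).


Apply the Lagrange inversion formula: if T = 8 x * phi(T) with phi(t) = (1 + t)^2, then [x^n] T = 8^n * (1/n) [t^(n-1)] phi(t)^n = 8^n * (1/n) [t^(n-1)] (1 + t)^(2n) = 8^n * (1/n) C(2n, n-1).
Using the identity C(2n, n-1) = C(2n, n) * n / (n+1), the unscaled factor equals C(2n, n) / (n+1) = C_n, the n-th Catalan number.
For n = 2: C_2 = C(4, 2) / 3 = 6/3 = 2.
With the 8^2 = 64 factor, the coefficient is 64 * 2 = 128.

128


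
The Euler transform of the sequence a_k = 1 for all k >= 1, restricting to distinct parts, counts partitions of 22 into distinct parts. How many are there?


Partitions of 22 into distinct parts can be computed via generating function.
Product (1+x)(1+x^2)(1+x^3)...
The coefficient of x^22 = 89

89


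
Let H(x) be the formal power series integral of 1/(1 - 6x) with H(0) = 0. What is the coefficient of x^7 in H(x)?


1/(1 - 6x) = sum_{k>=0} 6^k x^k. Integrating termwise with H(0) = 0:
H(x) = sum_{k>=0} 6^k x^(k+1) / (k+1) = sum_{m>=1} 6^(m-1) x^m / m.
For m = 7: 6^6/7 = 46656/7 = 46656/7.

46656/7


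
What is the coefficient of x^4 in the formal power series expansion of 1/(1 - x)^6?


The expansion 1/(1 - x)^r = sum_{k>=0} C(k + r - 1, r - 1) x^k follows from the multiset / negative-binomial theorem (or from repeated differentiation of the geometric series).
For r = 6 and k = 4:
C(9, 5) = 362880 / (120 * 24) = 126.

126


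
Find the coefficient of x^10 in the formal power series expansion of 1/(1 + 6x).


Write 1/(1 + c x) = 1/(1 - (-c) x) and apply the geometric-series identity
1/(1 - y) = sum_{k>=0} y^k to get 1/(1 + c x) = sum_{k>=0} (-c)^k x^k.
So the coefficient of x^k is (-c)^k = (-1)^k * c^k.
Here c = 6 and k = 10:
(-6)^10 = 1 * 60466176 = 60466176

60466176


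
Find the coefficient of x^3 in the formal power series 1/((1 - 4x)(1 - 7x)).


By partial fractions or Cauchy convolution:
The coefficient equals sum_{k=0}^{3} 4^k * 7^(3-k).
= 715

715


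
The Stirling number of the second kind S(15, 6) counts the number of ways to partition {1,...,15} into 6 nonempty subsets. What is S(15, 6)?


Using the explicit formula S(n,k) = (1/k!) sum_{j=0}^{k} (-1)^(k-j) C(k,j) j^n:
S(15, 6) = 420693273
Equivalently, S(n,k) is n! times the coefficient of x^n in the EGF (e^x - 1)^k / k!.

420693273


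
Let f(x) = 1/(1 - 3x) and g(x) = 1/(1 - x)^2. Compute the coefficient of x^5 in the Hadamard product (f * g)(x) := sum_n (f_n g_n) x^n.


f has coefficients f_k = 3^k. For g = 1/(1 - x)^2 the coefficient is g_k = C(k + 1, 1) = k + 1. The Hadamard coefficient is (f * g)_k = 3^k * (k + 1).
For k = 5: 3^5 * 6 = 243 * 6 = 1458.

1458


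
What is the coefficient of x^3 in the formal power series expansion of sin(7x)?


The Maclaurin series is sin(t) = sum_{k>=0} (-1)^k t^(2k+1) / (2k+1)!, so substituting t = 7x, only odd powers of x are nonzero, with coefficient of x^(2k+1) equal to (-1)^k 7^(2k+1) / (2k+1)!.
Write 3 = 2*1 + 1, giving the coefficient (-1)^1 * 7^3 / 3! = -343/6 = -343/6.

-343/6


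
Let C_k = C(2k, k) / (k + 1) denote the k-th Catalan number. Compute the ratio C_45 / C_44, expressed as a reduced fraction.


Using C_k = (2k)! / (k! (k+1)!), the ratio C_{k+1}/C_k simplifies to
C_{k+1}/C_k = [(2k+2)! / ((k+1)! (k+2)!)] * [k! (k+1)! / (2k)!]
 = (2k+2)(2k+1) / ((k+1)(k+2)) = 2(2k+1) / (k+2).
For k = 44: 2(2*44 + 1) / (44 + 2) = 178/46 = 89/23.

89/23


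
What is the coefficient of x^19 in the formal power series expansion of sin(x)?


The Maclaurin series is sin(t) = sum_{k>=0} (-1)^k t^(2k+1) / (2k+1)!, so substituting t = x, only odd powers of x are nonzero, with coefficient of x^(2k+1) equal to (-1)^k / (2k+1)!.
Write 19 = 2*9 + 1, giving the coefficient (-1)^9 / 19! = -1/121645100408832000 = -1/121645100408832000.

-1/121645100408832000


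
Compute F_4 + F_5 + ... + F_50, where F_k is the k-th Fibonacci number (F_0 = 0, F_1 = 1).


Use the identity sum_{k=0}^{N} F_k = F_{N+2} - 1 (which follows from F_{k+2} - F_{k+1} = F_k). Then
sum_{k=4}^{50} F_k = (F_{52} - 1) - (F_{5} - 1) = F_{52} - F_{5}.
Computing: F_{52} = 32951280099, F_{5} = 5, so
Sum = 32951280099 - 5 = 32951280094.

32951280094


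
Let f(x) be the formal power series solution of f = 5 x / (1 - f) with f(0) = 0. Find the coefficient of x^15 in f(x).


Apply Lagrange inversion: f = 5 x * phi(f) with phi(t) = 1/(1 - t), so
[x^n] f = 5^n * (1/n) [t^(n-1)] phi(t)^n = 5^n * (1/n) [t^(n-1)] (1 - t)^(-n) = 5^n * (1/n) C(2n - 2, n - 1) = 5^n * C_{n-1}.
For n = 15: C_14 = C(28, 14) / 15 = 40116600/15 = 2674440.
With the 5^15 = 30517578125 factor, the coefficient is 30517578125 * 2674440 = 81617431640625000.

81617431640625000


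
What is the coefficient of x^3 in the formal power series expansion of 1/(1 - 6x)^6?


The general identity 1/(1 - c x)^r = sum_{k>=0} c^k C(k + r - 1, r - 1) x^k follows by substituting y = c x into 1/(1 - y)^r = sum_{k>=0} C(k + r - 1, r - 1) y^k.
For c = 6, r = 6, k = 3:
6^3 * C(8, 5) = 216 * 56 = 12096.

12096


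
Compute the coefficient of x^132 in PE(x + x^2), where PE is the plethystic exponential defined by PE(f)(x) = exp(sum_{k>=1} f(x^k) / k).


With f(x) = x + x^2, the exponent is sum_{k>=1} (x^k + x^(2k)) / k = -ln(1 - x) - ln(1 - x^2). Exponentiating:
PE(x + x^2) = 1 / ((1 - x)(1 - x^2)).
This is the generating function for partitions of n into parts of size 1 or 2. The number of 2's can be any j in 0..66, and the rest are 1's, so
[x^132] = floor(132/2) + 1 = 67.

67


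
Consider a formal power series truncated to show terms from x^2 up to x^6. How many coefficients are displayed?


From x^2 to x^6 inclusive, the count is 6 - 2 + 1 = 5.

5


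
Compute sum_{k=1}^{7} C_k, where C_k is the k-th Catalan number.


C_1 through C_7: 1, 2, 5, 14, 42, 132, 429
Sum = 1 + 2 + 5 + 14 + 42 + 132 + 429
= 625

625


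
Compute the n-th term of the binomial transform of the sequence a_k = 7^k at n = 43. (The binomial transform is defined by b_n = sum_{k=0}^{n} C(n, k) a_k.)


With a_k = 7^k, b_n = sum_{k=0}^{n} C(n, k) 7^k = (1 + 7)^n by the binomial theorem.
For n = 43: (1 + 7)^43 = 8^43 = 680564733841876926926749214863536422912.

680564733841876926926749214863536422912


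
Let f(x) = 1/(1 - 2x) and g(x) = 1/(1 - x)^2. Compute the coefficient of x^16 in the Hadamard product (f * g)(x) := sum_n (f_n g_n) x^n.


f has coefficients f_k = 2^k. For g = 1/(1 - x)^2 the coefficient is g_k = C(k + 1, 1) = k + 1. The Hadamard coefficient is (f * g)_k = 2^k * (k + 1).
For k = 16: 2^16 * 17 = 65536 * 17 = 1114112.

1114112


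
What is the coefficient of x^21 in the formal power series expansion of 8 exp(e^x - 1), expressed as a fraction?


exp(e^x - 1) is the exponential generating function for the Bell numbers Bell_k: exp(e^x - 1) = sum_{k>=0} Bell_k x^k / k!.
So the coefficient of x^21 in 8 exp(e^x - 1) is 8 Bell_21 / 21!.
Computing: Bell_21 = 474869816156751 and 21! = 51090942171709440000, giving
8 * 474869816156751/51090942171709440000 = 158289938718917/2128789257154560000.

158289938718917/2128789257154560000


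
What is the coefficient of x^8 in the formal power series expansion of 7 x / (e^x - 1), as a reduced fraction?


The exponential generating function for Bernoulli numbers is
x / (e^x - 1) = sum_{k>=0} B_k x^k / k!.
So the coefficient of x^8 in 7 x / (e^x - 1) is 7 B_8 / 8!.
Computing: B_8 = -1/30, 8! = 40320, giving
7 * -1/30 / 40320 = -1/172800.

-1/172800


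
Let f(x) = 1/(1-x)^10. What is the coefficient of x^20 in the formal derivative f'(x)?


Differentiate: d/dx [ 1/(1-x)^r ] = r / (1-x)^(r+1).
Here r = 10, so f'(x) = 10 / (1-x)^11.
The expansion of 1/(1-x)^(r+1) has coefficient of x^n equal to C(n+r, r).
So the coefficient of x^20 in f'(x) is
10 * C(30, 10) = 10 * 30045015 = 300450150

300450150


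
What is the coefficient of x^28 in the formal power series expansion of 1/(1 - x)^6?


The negative binomial / multiset identity is
1/(1 - x)^r = sum_{k>=0} C(k + r - 1, r - 1) x^k.
Here r = 6 and k = 28, so the coefficient is
C(28 + 5, 5) = C(33, 5)
= 237336

237336


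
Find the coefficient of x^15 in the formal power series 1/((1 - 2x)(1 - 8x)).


By partial fractions or Cauchy convolution:
The coefficient equals sum_{k=0}^{15} 2^k * 8^(15-k).
= 46912496107520

46912496107520


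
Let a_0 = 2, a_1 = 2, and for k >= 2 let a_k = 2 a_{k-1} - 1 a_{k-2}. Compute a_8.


Iterating the recurrence forward:
a_0 = 2
a_1 = 2
a_2 = 2*2 - 1*2 = 2
a_3 = 2*2 - 1*2 = 2
a_4 = 2*2 - 1*2 = 2
a_5 = 2*2 - 1*2 = 2
a_6 = 2*2 - 1*2 = 2
a_7 = 2*2 - 1*2 = 2
a_8 = 2*2 - 1*2 = 2
So a_8 = 2.

2


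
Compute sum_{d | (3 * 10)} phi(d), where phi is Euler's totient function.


First, 3 * 10 = 30. One classical identity is sum_{d | n} phi(d) = n (each k in [1, n] has a unique gcd with n, and among the k's with gcd(k, n) = n/d there are phi(d) of them). So the sum equals 30. We also verify directly:
Divisors of 30: 1, 2, 3, 5, 6, 10, 15, 30.
phi values: 1, 1, 2, 4, 2, 4, 8, 8.
Sum = 30.

30


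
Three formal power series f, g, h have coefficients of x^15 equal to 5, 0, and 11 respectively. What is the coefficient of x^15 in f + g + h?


Series addition is componentwise:
5 + 0 + 11
= 16

16


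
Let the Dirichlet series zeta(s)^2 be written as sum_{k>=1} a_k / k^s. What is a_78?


The Dirichlet convolution of the constant function 1 with itself gives (1 * 1)(k) = sum_{d | k} 1 = d(k), the number of positive divisors of k.
Since zeta(s) = sum_{k>=1} 1/k^s, we have zeta(s)^2 = sum_{k>=1} d(k)/k^s, so a_k = d(k).
For k = 78: the divisors are 1, 2, 3, 6, 13, 26, 39, 78.
Count = 8.

8
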